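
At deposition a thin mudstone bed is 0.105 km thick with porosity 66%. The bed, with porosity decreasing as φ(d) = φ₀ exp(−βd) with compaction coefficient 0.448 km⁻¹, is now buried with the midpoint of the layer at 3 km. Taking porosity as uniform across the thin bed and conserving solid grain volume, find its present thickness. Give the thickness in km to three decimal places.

0.043 km

Porosity at 3 km: φ = 0.66·exp(−0.448×3) = 0.1721
Solid-volume conservation: h(1−φ) = h₀(1−φ₀) ⇒ h = h₀·(1−φ₀)/(1−φ)
h = 0.105 × (1 − 0.66)/(1 − 0.1721) = 0.105 × 0.4107 = 0.0431 km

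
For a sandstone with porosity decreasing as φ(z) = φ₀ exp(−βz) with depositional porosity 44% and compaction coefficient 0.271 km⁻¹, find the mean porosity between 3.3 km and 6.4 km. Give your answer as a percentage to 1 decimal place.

⟨φ⟩ = (1/(z₂−z₁)) ∫ φ₀ e^(−βz) dz = φ₀·(e^(−β·z₁) − e^(−β·z₂)) / (β·(z₂−z₁))
e^(−0.271×3.3) = 0.4089; e^(−0.271×6.4) = 0.1765
⟨φ⟩ = 0.44 × (0.4089 − 0.1765) / (0.271 × 3.1) = 0.44 × 0.2766 = 0.1217

12.2%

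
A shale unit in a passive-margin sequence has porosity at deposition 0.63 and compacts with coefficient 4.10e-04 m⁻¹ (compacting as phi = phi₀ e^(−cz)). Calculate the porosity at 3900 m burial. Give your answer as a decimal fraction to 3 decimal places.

0.127

Working in km (1 km = 1000 m; c in km⁻¹ = c in m⁻¹ × 1000):
phi = phi₀·exp(−c·z) = 0.63 × exp(−0.41 × 3.9) = 0.63 × exp(−1.599)
  = 0.63 × 0.2021 = 0.1273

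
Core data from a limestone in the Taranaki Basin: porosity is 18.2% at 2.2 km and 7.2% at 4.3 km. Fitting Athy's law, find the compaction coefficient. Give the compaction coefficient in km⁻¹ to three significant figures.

Athy: phi(z) = phi₀ e^(−βz) ⇒ phi₁/phi₂ = e^{β(z₂−z₁)} ⇒ β = ln(phi₁/phi₂)/(z₂−z₁)
β = ln(0.182/0.072) / (4.3 − 2.2) = ln(2.528) / 2.1 = 0.9273 / 2.1 = 0.4416 km⁻¹

0.442 km⁻¹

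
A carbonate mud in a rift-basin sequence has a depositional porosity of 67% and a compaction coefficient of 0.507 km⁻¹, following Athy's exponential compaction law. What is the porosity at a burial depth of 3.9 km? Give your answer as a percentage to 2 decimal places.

9.28%

phi = phi₀·exp(−c·z) = 0.67 × exp(−0.507 × 3.9) = 0.67 × exp(−1.977)
  = 0.67 × 0.1384 = 0.0928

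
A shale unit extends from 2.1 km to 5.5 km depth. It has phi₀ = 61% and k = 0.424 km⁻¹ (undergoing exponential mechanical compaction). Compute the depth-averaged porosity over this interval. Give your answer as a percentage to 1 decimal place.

⟨phi⟩ = (1/(d₂−d₁)) ∫ phi₀ e^(−kd) dd = phi₀·(e^(−k·d₁) − e^(−k·d₂)) / (k·(d₂−d₁))
e^(−0.424×2.1) = 0.4105; e^(−0.424×5.5) = 0.0971
⟨phi⟩ = 0.61 × (0.4105 − 0.0971) / (0.424 × 3.4) = 0.61 × 0.2174 = 0.1326

13.3%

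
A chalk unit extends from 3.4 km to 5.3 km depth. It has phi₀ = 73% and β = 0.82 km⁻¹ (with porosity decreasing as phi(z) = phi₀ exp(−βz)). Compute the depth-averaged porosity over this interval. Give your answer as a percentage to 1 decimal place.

2.3%

⟨phi⟩ = (1/(z₂−z₁)) ∫ phi₀ e^(−βz) dz = phi₀·(e^(−β·z₁) − e^(−β·z₂)) / (β·(z₂−z₁))
e^(−0.82×3.4) = 0.0615; e^(−0.82×5.3) = 0.0130
⟨phi⟩ = 0.73 × (0.0615 − 0.0130) / (0.82 × 1.9) = 0.73 × 0.0312 = 0.0228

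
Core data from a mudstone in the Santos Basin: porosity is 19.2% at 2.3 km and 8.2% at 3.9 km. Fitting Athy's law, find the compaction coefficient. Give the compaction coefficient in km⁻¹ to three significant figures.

0.532 km⁻¹

Athy: φ(z) = φ₀ e^(−kz) ⇒ φ₁/φ₂ = e^{k(z₂−z₁)} ⇒ k = ln(φ₁/φ₂)/(z₂−z₁)
k = ln(0.192/0.082) / (3.9 − 2.3) = ln(2.341) / 1.6 = 0.8508 / 1.6 = 0.5317 km⁻¹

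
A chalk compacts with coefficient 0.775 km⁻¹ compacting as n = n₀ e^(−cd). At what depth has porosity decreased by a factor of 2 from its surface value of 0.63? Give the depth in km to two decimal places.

0.89 km

n/n₀ = 1/2 ⇒ exp(−c·d) = 1/2 ⇒ d = ln(2) / c
d = 0.6931 / 0.775 = 0.894 km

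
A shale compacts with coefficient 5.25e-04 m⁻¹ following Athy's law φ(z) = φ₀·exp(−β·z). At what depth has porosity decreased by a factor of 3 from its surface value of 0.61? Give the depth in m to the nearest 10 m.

Working in km (1 km = 1000 m; β in km⁻¹ = β in m⁻¹ × 1000):
φ/φ₀ = 1/3 ⇒ exp(−β·z) = 1/3 ⇒ z = ln(3) / β
z = 1.0986 / 0.525 = 2.093 km

2090 m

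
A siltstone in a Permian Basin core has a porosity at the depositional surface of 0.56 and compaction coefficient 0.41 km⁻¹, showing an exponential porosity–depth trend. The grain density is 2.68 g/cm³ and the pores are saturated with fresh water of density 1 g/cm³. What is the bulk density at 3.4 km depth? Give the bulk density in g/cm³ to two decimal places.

2.45 g/cm³

Porosity at depth: phi = 0.56·exp(−0.41×3.4) = 0.56×0.2481 = 0.1389
Bulk density: ρ_b = (1−phi)ρ_g + phi·ρ_f = 0.8611×2.68 + 0.1389×1
       = 2.308 + 0.139 = 2.447 g/cm³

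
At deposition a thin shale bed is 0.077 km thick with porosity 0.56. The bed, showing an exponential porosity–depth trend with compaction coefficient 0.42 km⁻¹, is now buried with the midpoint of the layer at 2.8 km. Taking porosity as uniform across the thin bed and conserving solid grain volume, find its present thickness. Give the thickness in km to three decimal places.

Porosity at 2.8 km: φ = 0.56·exp(−0.42×2.8) = 0.1728
Solid-volume conservation: h(1−φ) = h₀(1−φ₀) ⇒ h = h₀·(1−φ₀)/(1−φ)
h = 0.077 × (1 − 0.56)/(1 − 0.1728) = 0.077 × 0.5319 = 0.0410 km

0.041 km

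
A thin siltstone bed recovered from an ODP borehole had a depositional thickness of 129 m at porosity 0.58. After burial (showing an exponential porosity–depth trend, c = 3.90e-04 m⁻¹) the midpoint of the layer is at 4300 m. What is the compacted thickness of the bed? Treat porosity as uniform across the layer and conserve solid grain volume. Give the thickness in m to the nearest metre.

61 m

Working in km (1 km = 1000 m; c in km⁻¹ = c in m⁻¹ × 1000):
Porosity at 4.3 km: n = 0.58·exp(−0.39×4.3) = 0.1084
Solid-volume conservation: h(1−n) = h₀(1−n₀) ⇒ h = h₀·(1−n₀)/(1−n)
h = 0.129 × (1 − 0.58)/(1 − 0.1084) = 0.129 × 0.4711 = 0.0608 km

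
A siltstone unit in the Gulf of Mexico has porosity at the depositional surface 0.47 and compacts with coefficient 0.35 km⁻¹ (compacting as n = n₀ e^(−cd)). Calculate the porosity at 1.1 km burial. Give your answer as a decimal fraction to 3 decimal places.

0.320

n = n₀·exp(−c·d) = 0.47 × exp(−0.35 × 1.1) = 0.47 × exp(−0.385)
  = 0.47 × 0.6805 = 0.3198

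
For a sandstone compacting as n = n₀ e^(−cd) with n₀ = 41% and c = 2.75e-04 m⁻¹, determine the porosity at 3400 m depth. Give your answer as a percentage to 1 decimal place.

Working in km (1 km = 1000 m; c in km⁻¹ = c in m⁻¹ × 1000):
n = n₀·exp(−c·d) = 0.41 × exp(−0.275 × 3.4) = 0.41 × exp(−0.935)
  = 0.41 × 0.3926 = 0.1610

16.1%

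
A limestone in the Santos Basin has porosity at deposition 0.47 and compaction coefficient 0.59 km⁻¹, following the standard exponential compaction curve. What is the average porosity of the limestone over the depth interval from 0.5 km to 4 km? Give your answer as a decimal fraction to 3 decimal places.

0.148

⟨phi⟩ = (1/(d₂−d₁)) ∫ phi₀ e^(−kd) dd = phi₀·(e^(−k·d₁) − e^(−k·d₂)) / (k·(d₂−d₁))
e^(−0.59×0.5) = 0.7445; e^(−0.59×4) = 0.0944
⟨phi⟩ = 0.47 × (0.7445 − 0.0944) / (0.59 × 3.5) = 0.47 × 0.3148 = 0.1480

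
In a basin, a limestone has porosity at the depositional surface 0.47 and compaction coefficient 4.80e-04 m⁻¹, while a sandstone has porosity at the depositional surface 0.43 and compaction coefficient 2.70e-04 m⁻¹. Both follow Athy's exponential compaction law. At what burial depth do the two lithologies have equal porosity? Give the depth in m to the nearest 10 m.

Working in km (1 km = 1000 m; β in km⁻¹ = β in m⁻¹ × 1000):
Set φ₀ₐ e^(−βₐd) = φ₀ᵦ e^(−βᵦd) ⇒ ln(φ₀ₐ/φ₀ᵦ) = (βₐ − βᵦ)·d
d = ln(0.47/0.43) / (0.48 − 0.27) = 0.0889 / 0.21 = 0.424 km

420 m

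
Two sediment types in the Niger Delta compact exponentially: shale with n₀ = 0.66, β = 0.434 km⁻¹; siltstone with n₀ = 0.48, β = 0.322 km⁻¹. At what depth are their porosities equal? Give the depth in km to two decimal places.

2.84 km

Set n₀ₐ e^(−βₐz) = n₀ᵦ e^(−βᵦz) ⇒ ln(n₀ₐ/n₀ᵦ) = (βₐ − βᵦ)·z
z = ln(0.66/0.48) / (0.434 − 0.322) = 0.3185 / 0.112 = 2.843 km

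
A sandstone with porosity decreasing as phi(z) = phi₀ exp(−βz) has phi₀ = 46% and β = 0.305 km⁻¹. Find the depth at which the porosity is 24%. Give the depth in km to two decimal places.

2.13 km

Invert Athy's law: z = ln(phi₀/phi) / β
z = ln(0.46/0.24) / 0.305 = ln(1.917) / 0.305 = 0.6506 / 0.305 = 2.133 km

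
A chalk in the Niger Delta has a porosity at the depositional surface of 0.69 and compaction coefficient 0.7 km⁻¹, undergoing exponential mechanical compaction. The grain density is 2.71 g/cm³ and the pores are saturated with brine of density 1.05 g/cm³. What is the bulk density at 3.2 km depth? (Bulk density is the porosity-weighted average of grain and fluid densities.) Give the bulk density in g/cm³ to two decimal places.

Porosity at depth: φ = 0.69·exp(−0.7×3.2) = 0.69×0.1065 = 0.0735
Bulk density: ρ_b = (1−φ)ρ_g + φ·ρ_f = 0.9265×2.71 + 0.0735×1.05
       = 2.511 + 0.077 = 2.588 g/cm³

2.59 g/cm³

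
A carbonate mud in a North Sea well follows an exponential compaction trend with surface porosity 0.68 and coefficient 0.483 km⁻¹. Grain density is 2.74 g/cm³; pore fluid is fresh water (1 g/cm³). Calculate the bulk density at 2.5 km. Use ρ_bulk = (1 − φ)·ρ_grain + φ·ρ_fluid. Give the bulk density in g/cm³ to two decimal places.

Porosity at depth: phi = 0.68·exp(−0.483×2.5) = 0.68×0.2989 = 0.2033
Bulk density: ρ_b = (1−phi)ρ_g + phi·ρ_f = 0.7967×2.74 + 0.2033×1
       = 2.183 + 0.203 = 2.386 g/cm³

2.39 g/cm³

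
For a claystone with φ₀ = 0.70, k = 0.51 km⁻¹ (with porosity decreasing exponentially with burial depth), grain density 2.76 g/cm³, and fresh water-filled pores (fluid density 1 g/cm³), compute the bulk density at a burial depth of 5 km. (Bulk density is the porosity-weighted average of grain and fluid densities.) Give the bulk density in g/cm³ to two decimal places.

2.66 g/cm³

Porosity at depth: φ = 0.7·exp(−0.51×5) = 0.7×0.0781 = 0.0547
Bulk density: ρ_b = (1−φ)ρ_g + φ·ρ_f = 0.9453×2.76 + 0.0547×1
       = 2.609 + 0.055 = 2.664 g/cm³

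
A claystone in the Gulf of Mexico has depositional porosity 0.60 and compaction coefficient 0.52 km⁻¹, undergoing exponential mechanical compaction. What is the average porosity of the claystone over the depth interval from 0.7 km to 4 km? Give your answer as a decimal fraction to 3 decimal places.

⟨phi⟩ = (1/(z₂−z₁)) ∫ phi₀ e^(−cz) dz = phi₀·(e^(−c·z₁) − e^(−c·z₂)) / (c·(z₂−z₁))
e^(−0.52×0.7) = 0.6949; e^(−0.52×4) = 0.1249
⟨phi⟩ = 0.6 × (0.6949 − 0.1249) / (0.52 × 3.3) = 0.6 × 0.3321 = 0.1993

0.199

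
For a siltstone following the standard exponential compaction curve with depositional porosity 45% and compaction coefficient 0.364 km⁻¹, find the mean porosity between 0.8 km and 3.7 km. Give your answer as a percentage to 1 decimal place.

20.8%

⟨phi⟩ = (1/(Z₂−Z₁)) ∫ phi₀ e^(−βZ) dZ = phi₀·(e^(−β·Z₁) − e^(−β·Z₂)) / (β·(Z₂−Z₁))
e^(−0.364×0.8) = 0.7474; e^(−0.364×3.7) = 0.2601
⟨phi⟩ = 0.45 × (0.7474 − 0.2601) / (0.364 × 2.9) = 0.45 × 0.4616 = 0.2077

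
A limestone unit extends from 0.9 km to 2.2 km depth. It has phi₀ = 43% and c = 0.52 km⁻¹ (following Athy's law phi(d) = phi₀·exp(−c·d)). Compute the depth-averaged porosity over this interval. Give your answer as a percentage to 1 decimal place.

19.6%

⟨phi⟩ = (1/(d₂−d₁)) ∫ phi₀ e^(−cd) dd = phi₀·(e^(−c·d₁) − e^(−c·d₂)) / (c·(d₂−d₁))
e^(−0.52×0.9) = 0.6263; e^(−0.52×2.2) = 0.3185
⟨phi⟩ = 0.43 × (0.6263 − 0.3185) / (0.52 × 1.3) = 0.43 × 0.4552 = 0.1957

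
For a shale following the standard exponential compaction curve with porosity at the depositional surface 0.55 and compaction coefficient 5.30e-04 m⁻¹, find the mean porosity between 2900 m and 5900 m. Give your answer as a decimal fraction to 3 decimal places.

0.059

Working in km (1 km = 1000 m; c in km⁻¹ = c in m⁻¹ × 1000):
⟨φ⟩ = (1/(d₂−d₁)) ∫ φ₀ e^(−cd) dd = φ₀·(e^(−c·d₁) − e^(−c·d₂)) / (c·(d₂−d₁))
e^(−0.53×2.9) = 0.2150; e^(−0.53×5.9) = 0.0438
⟨φ⟩ = 0.55 × (0.2150 − 0.0438) / (0.53 × 3) = 0.55 × 0.1077 = 0.0592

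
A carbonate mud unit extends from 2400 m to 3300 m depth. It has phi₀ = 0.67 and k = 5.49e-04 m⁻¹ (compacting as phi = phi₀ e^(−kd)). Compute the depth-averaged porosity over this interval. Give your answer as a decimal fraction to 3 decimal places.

Working in km (1 km = 1000 m; k in km⁻¹ = k in m⁻¹ × 1000):
⟨phi⟩ = (1/(d₂−d₁)) ∫ phi₀ e^(−kd) dd = phi₀·(e^(−k·d₁) − e^(−k·d₂)) / (k·(d₂−d₁))
e^(−0.549×2.4) = 0.2678; e^(−0.549×3.3) = 0.1634
⟨phi⟩ = 0.67 × (0.2678 − 0.1634) / (0.549 × 0.9) = 0.67 × 0.2113 = 0.1416

0.142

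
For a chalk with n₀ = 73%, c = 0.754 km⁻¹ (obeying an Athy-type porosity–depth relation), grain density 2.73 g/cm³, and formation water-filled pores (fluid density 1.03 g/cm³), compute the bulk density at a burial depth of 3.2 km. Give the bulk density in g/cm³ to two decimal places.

Porosity at depth: n = 0.73·exp(−0.754×3.2) = 0.73×0.0896 = 0.0654
Bulk density: ρ_b = (1−n)ρ_g + n·ρ_f = 0.9346×2.73 + 0.0654×1.03
       = 2.552 + 0.067 = 2.619 g/cm³

2.62 g/cm³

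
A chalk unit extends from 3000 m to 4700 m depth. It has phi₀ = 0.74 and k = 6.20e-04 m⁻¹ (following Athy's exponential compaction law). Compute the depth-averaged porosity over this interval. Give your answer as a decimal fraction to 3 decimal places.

Working in km (1 km = 1000 m; k in km⁻¹ = k in m⁻¹ × 1000):
⟨phi⟩ = (1/(Z₂−Z₁)) ∫ phi₀ e^(−kZ) dZ = phi₀·(e^(−k·Z₁) − e^(−k·Z₂)) / (k·(Z₂−Z₁))
e^(−0.62×3) = 0.1557; e^(−0.62×4.7) = 0.0543
⟨phi⟩ = 0.74 × (0.1557 − 0.0543) / (0.62 × 1.7) = 0.74 × 0.0962 = 0.0712

0.071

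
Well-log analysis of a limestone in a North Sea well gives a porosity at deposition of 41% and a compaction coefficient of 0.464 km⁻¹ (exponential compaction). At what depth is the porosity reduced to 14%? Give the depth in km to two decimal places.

2.32 km

Invert Athy's law: Z = ln(n₀/n) / c
Z = ln(0.41/0.14) / 0.464 = ln(2.929) / 0.464 = 1.0745 / 0.464 = 2.316 km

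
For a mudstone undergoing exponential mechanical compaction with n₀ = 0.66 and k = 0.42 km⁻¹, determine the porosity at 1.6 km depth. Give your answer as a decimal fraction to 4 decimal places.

n = n₀·exp(−k·Z) = 0.66 × exp(−0.42 × 1.6) = 0.66 × exp(−0.672)
  = 0.66 × 0.5107 = 0.3371

0.3371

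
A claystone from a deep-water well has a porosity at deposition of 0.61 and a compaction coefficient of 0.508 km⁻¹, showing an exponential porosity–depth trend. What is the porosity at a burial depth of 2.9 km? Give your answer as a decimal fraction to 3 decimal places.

φ = φ₀·exp(−β·d) = 0.61 × exp(−0.508 × 2.9) = 0.61 × exp(−1.473)
  = 0.61 × 0.2292 = 0.1398

0.140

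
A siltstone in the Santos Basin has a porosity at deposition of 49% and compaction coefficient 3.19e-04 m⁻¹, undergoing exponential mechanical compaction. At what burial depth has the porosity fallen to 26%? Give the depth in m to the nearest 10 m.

Working in km (1 km = 1000 m; c in km⁻¹ = c in m⁻¹ × 1000):
Invert Athy's law: Z = ln(φ₀/φ) / c
Z = ln(0.49/0.26) / 0.319 = ln(1.885) / 0.319 = 0.6337 / 0.319 = 1.987 km

1990 m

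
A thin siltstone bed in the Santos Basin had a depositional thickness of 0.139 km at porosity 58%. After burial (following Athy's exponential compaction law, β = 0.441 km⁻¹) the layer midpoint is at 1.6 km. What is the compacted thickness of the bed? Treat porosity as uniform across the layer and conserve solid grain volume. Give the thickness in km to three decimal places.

Porosity at 1.6 km: n = 0.58·exp(−0.441×1.6) = 0.2864
Solid-volume conservation: h(1−n) = h₀(1−n₀) ⇒ h = h₀·(1−n₀)/(1−n)
h = 0.139 × (1 − 0.58)/(1 − 0.2864) = 0.139 × 0.5886 = 0.0818 km

0.082 km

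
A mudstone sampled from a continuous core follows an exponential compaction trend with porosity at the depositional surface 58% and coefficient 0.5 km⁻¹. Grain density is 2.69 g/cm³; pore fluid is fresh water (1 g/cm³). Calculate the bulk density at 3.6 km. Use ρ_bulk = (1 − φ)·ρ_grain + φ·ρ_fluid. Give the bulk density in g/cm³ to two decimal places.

2.53 g/cm³

Porosity at depth: phi = 0.58·exp(−0.5×3.6) = 0.58×0.1653 = 0.0959
Bulk density: ρ_b = (1−phi)ρ_g + phi·ρ_f = 0.9041×2.69 + 0.0959×1
       = 2.432 + 0.096 = 2.528 g/cm³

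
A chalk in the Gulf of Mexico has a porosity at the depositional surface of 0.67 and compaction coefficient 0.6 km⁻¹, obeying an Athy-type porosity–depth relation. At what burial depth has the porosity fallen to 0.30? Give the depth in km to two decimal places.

Invert Athy's law: z = ln(φ₀/φ) / β
z = ln(0.67/0.3) / 0.6 = ln(2.233) / 0.6 = 0.8035 / 0.6 = 1.339 km

1.34 km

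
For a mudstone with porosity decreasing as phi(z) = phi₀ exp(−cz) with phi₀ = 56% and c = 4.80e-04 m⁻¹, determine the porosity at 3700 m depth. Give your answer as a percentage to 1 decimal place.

Working in km (1 km = 1000 m; c in km⁻¹ = c in m⁻¹ × 1000):
phi = phi₀·exp(−c·z) = 0.56 × exp(−0.48 × 3.7) = 0.56 × exp(−1.776)
  = 0.56 × 0.1693 = 0.0948

9.5%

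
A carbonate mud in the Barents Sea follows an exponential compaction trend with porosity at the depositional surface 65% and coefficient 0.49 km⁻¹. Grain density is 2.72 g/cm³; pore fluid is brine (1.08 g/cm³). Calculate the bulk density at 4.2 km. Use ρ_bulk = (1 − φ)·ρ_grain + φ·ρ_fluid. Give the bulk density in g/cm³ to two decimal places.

2.58 g/cm³

Porosity at depth: phi = 0.65·exp(−0.49×4.2) = 0.65×0.1277 = 0.0830
Bulk density: ρ_b = (1−phi)ρ_g + phi·ρ_f = 0.9170×2.72 + 0.0830×1.08
       = 2.494 + 0.090 = 2.584 g/cm³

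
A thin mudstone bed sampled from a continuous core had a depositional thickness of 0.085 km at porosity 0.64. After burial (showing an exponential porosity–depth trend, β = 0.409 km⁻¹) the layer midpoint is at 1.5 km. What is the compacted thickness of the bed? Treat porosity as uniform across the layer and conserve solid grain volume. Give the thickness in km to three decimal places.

0.047 km

Porosity at 1.5 km: φ = 0.64·exp(−0.409×1.5) = 0.3465
Solid-volume conservation: h(1−φ) = h₀(1−φ₀) ⇒ h = h₀·(1−φ₀)/(1−φ)
h = 0.085 × (1 − 0.64)/(1 − 0.3465) = 0.085 × 0.5509 = 0.0468 km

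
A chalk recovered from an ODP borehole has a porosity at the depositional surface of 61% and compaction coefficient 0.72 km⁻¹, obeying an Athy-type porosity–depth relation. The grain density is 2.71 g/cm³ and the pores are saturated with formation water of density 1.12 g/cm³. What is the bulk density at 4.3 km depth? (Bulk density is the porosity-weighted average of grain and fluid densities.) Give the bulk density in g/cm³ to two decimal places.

Porosity at depth: φ = 0.61·exp(−0.72×4.3) = 0.61×0.0452 = 0.0276
Bulk density: ρ_b = (1−φ)ρ_g + φ·ρ_f = 0.9724×2.71 + 0.0276×1.12
       = 2.635 + 0.031 = 2.666 g/cm³

2.67 g/cm³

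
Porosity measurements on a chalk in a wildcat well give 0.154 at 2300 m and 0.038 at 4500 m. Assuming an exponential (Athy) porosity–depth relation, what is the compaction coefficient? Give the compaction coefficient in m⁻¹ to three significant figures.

0.000636 m⁻¹

Working in km (1 km = 1000 m; c in km⁻¹ = c in m⁻¹ × 1000):
Athy: phi(d) = phi₀ e^(−cd) ⇒ phi₁/phi₂ = e^{c(d₂−d₁)} ⇒ c = ln(phi₁/phi₂)/(d₂−d₁)
c = ln(0.154/0.038) / (4.5 − 2.3) = ln(4.053) / 2.2 = 1.3994 / 2.2 = 0.6361 km⁻¹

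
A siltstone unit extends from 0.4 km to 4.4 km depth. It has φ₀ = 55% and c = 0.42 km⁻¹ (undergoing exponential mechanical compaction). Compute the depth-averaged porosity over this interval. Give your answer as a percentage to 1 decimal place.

22.5%

⟨φ⟩ = (1/(d₂−d₁)) ∫ φ₀ e^(−cd) dd = φ₀·(e^(−c·d₁) − e^(−c·d₂)) / (c·(d₂−d₁))
e^(−0.42×0.4) = 0.8454; e^(−0.42×4.4) = 0.1576
⟨φ⟩ = 0.55 × (0.8454 − 0.1576) / (0.42 × 4) = 0.55 × 0.4094 = 0.2252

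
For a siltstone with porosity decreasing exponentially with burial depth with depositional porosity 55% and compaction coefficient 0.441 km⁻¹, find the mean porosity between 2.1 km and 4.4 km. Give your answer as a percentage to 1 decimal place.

13.7%

⟨φ⟩ = (1/(d₂−d₁)) ∫ φ₀ e^(−kd) dd = φ₀·(e^(−k·d₁) − e^(−k·d₂)) / (k·(d₂−d₁))
e^(−0.441×2.1) = 0.3961; e^(−0.441×4.4) = 0.1436
⟨φ⟩ = 0.55 × (0.3961 − 0.1436) / (0.441 × 2.3) = 0.55 × 0.2489 = 0.1369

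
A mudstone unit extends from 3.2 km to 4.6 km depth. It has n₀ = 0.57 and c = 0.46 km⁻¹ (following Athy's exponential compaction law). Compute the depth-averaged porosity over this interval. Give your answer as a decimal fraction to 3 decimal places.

⟨n⟩ = (1/(z₂−z₁)) ∫ n₀ e^(−cz) dz = n₀·(e^(−c·z₁) − e^(−c·z₂)) / (c·(z₂−z₁))
e^(−0.46×3.2) = 0.2295; e^(−0.46×4.6) = 0.1205
⟨n⟩ = 0.57 × (0.2295 − 0.1205) / (0.46 × 1.4) = 0.57 × 0.1692 = 0.0964

0.096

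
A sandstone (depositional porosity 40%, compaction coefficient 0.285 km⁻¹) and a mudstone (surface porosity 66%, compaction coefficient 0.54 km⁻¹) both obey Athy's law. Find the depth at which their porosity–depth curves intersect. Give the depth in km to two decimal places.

Set φ₀ₐ e^(−kₐz) = φ₀ᵦ e^(−kᵦz) ⇒ ln(φ₀ₐ/φ₀ᵦ) = (kₐ − kᵦ)·z
z = ln(0.4/0.66) / (0.285 − 0.54) = -0.5008 / -0.255 = 1.964 km

1.96 km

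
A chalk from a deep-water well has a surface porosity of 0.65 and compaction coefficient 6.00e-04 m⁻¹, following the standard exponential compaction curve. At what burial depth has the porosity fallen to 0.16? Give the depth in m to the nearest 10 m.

Working in km (1 km = 1000 m; k in km⁻¹ = k in m⁻¹ × 1000):
Invert Athy's law: z = ln(φ₀/φ) / k
z = ln(0.65/0.16) / 0.6 = ln(4.062) / 0.6 = 1.4018 / 0.6 = 2.336 km

2340 m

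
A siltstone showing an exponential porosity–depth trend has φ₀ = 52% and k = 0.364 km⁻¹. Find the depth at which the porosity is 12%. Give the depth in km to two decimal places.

4.03 km

Invert Athy's law: z = ln(φ₀/φ) / k
z = ln(0.52/0.12) / 0.364 = ln(4.333) / 0.364 = 1.4663 / 0.364 = 4.028 km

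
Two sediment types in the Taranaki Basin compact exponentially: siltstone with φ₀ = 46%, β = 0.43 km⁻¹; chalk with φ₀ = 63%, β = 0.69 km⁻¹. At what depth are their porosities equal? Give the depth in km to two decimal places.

1.21 km

Set φ₀ₐ e^(−βₐd) = φ₀ᵦ e^(−βᵦd) ⇒ ln(φ₀ₐ/φ₀ᵦ) = (βₐ − βᵦ)·d
d = ln(0.46/0.63) / (0.43 − 0.69) = -0.3145 / -0.26 = 1.210 km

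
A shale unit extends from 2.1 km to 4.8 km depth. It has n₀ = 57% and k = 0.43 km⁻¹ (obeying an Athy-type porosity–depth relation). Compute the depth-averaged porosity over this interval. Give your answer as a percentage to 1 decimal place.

13.7%

⟨n⟩ = (1/(d₂−d₁)) ∫ n₀ e^(−kd) dd = n₀·(e^(−k·d₁) − e^(−k·d₂)) / (k·(d₂−d₁))
e^(−0.43×2.1) = 0.4054; e^(−0.43×4.8) = 0.1269
⟨n⟩ = 0.57 × (0.4054 − 0.1269) / (0.43 × 2.7) = 0.57 × 0.2398 = 0.1367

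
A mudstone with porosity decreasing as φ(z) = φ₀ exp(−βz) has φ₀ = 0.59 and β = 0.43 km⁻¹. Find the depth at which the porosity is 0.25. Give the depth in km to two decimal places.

Invert Athy's law: z = ln(φ₀/φ) / β
z = ln(0.59/0.25) / 0.43 = ln(2.36) / 0.43 = 0.8587 / 0.43 = 1.997 km

2.00 km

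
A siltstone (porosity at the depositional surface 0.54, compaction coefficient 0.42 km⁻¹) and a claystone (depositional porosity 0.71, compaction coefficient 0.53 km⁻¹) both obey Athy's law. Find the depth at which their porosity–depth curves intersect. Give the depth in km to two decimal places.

2.49 km

Set φ₀ₐ e^(−cₐz) = φ₀ᵦ e^(−cᵦz) ⇒ ln(φ₀ₐ/φ₀ᵦ) = (cₐ − cᵦ)·z
z = ln(0.54/0.71) / (0.42 − 0.53) = -0.2737 / -0.11 = 2.488 km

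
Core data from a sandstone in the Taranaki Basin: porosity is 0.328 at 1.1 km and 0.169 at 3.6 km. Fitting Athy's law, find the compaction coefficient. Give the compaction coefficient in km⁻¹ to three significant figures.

0.265 km⁻¹

Athy: φ(d) = φ₀ e^(−kd) ⇒ φ₁/φ₂ = e^{k(d₂−d₁)} ⇒ k = ln(φ₁/φ₂)/(d₂−d₁)
k = ln(0.328/0.169) / (3.6 − 1.1) = ln(1.941) / 2.5 = 0.6631 / 2.5 = 0.2652 km⁻¹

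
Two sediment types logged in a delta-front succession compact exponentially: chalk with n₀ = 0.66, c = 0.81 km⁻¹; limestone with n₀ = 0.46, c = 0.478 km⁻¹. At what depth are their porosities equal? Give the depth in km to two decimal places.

Set n₀ₐ e^(−cₐd) = n₀ᵦ e^(−cᵦd) ⇒ ln(n₀ₐ/n₀ᵦ) = (cₐ − cᵦ)·d
d = ln(0.66/0.46) / (0.81 − 0.478) = 0.3610 / 0.332 = 1.087 km

1.09 km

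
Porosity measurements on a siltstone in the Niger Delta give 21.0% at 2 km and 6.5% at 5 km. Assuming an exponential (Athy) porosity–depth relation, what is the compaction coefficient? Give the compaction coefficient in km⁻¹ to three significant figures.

0.391 km⁻¹

Athy: phi(Z) = phi₀ e^(−βZ) ⇒ phi₁/phi₂ = e^{β(Z₂−Z₁)} ⇒ β = ln(phi₁/phi₂)/(Z₂−Z₁)
β = ln(0.21/0.065) / (5 − 2) = ln(3.231) / 3 = 1.1727 / 3 = 0.3909 km⁻¹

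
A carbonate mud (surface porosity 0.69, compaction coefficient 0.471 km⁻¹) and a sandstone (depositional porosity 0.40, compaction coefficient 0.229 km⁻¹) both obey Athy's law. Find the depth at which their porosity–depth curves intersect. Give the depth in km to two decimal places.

2.25 km

Set φ₀ₐ e^(−cₐz) = φ₀ᵦ e^(−cᵦz) ⇒ ln(φ₀ₐ/φ₀ᵦ) = (cₐ − cᵦ)·z
z = ln(0.69/0.4) / (0.471 − 0.229) = 0.5452 / 0.242 = 2.253 km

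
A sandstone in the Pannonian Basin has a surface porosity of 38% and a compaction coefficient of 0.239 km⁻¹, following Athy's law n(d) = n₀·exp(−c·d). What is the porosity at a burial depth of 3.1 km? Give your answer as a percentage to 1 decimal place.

n = n₀·exp(−c·d) = 0.38 × exp(−0.239 × 3.1) = 0.38 × exp(−0.7409)
  = 0.38 × 0.4767 = 0.1811

18.1%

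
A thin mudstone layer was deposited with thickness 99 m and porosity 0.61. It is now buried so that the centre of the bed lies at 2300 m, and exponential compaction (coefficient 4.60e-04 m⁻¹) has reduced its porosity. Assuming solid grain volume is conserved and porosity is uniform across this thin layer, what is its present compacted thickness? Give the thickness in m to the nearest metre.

Working in km (1 km = 1000 m; β in km⁻¹ = β in m⁻¹ × 1000):
Porosity at 2.3 km: phi = 0.61·exp(−0.46×2.3) = 0.2118
Solid-volume conservation: h(1−phi) = h₀(1−phi₀) ⇒ h = h₀·(1−phi₀)/(1−phi)
h = 0.099 × (1 − 0.61)/(1 − 0.2118) = 0.099 × 0.4948 = 0.0490 km

49 m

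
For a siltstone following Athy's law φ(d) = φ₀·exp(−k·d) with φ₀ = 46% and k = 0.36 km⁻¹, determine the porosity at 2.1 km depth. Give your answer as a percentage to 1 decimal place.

φ = φ₀·exp(−k·d) = 0.46 × exp(−0.36 × 2.1) = 0.46 × exp(−0.756)
  = 0.46 × 0.4695 = 0.2160

21.6%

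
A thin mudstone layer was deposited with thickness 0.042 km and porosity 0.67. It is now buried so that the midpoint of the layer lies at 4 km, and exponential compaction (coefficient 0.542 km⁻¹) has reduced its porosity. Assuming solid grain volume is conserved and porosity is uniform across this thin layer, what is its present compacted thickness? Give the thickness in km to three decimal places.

Porosity at 4 km: phi = 0.67·exp(−0.542×4) = 0.0767
Solid-volume conservation: h(1−phi) = h₀(1−phi₀) ⇒ h = h₀·(1−phi₀)/(1−phi)
h = 0.042 × (1 − 0.67)/(1 − 0.0767) = 0.042 × 0.3574 = 0.0150 km

0.015 km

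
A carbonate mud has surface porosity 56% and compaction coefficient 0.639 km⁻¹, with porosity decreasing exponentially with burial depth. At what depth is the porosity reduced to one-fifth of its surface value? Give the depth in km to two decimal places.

φ/φ₀ = 1/5 ⇒ exp(−k·Z) = 1/5 ⇒ Z = ln(5) / k
Z = 1.6094 / 0.639 = 2.519 km

2.52 km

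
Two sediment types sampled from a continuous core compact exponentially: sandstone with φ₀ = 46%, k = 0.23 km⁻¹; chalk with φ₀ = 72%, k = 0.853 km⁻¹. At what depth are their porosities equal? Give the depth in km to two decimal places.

0.72 km

Set φ₀ₐ e^(−kₐZ) = φ₀ᵦ e^(−kᵦZ) ⇒ ln(φ₀ₐ/φ₀ᵦ) = (kₐ − kᵦ)·Z
Z = ln(0.46/0.72) / (0.23 − 0.853) = -0.4480 / -0.623 = 0.719 km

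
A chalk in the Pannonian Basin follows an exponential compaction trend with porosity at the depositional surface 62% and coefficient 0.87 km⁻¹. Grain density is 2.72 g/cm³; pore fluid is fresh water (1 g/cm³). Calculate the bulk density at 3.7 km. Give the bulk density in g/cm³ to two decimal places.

2.68 g/cm³

Porosity at depth: n = 0.62·exp(−0.87×3.7) = 0.62×0.0400 = 0.0248
Bulk density: ρ_b = (1−n)ρ_g + n·ρ_f = 0.9752×2.72 + 0.0248×1
       = 2.653 + 0.025 = 2.677 g/cm³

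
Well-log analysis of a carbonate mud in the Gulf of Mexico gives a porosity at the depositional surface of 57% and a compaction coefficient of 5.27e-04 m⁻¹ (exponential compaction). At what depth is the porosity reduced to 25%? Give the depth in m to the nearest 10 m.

1560 m

Working in km (1 km = 1000 m; k in km⁻¹ = k in m⁻¹ × 1000):
Invert Athy's law: d = ln(phi₀/phi) / k
d = ln(0.57/0.25) / 0.527 = ln(2.28) / 0.527 = 0.8242 / 0.527 = 1.564 km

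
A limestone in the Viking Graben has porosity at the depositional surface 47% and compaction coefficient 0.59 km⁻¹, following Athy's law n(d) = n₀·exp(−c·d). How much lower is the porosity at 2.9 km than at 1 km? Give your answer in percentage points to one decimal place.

17.6 percentage points

n(1) = 0.47·e^(−0.59×1) = 0.2605
n(2.9) = 0.47·e^(−0.59×2.9) = 0.0849
Δn = 0.2605 − 0.0849 = 0.1756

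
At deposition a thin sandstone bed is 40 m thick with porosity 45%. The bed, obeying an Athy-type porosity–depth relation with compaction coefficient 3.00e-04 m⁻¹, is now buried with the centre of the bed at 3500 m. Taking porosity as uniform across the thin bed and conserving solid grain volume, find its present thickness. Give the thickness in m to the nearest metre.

Working in km (1 km = 1000 m; β in km⁻¹ = β in m⁻¹ × 1000):
Porosity at 3.5 km: n = 0.45·exp(−0.3×3.5) = 0.1575
Solid-volume conservation: h(1−n) = h₀(1−n₀) ⇒ h = h₀·(1−n₀)/(1−n)
h = 0.04 × (1 − 0.45)/(1 − 0.1575) = 0.04 × 0.6528 = 0.0261 km

26 m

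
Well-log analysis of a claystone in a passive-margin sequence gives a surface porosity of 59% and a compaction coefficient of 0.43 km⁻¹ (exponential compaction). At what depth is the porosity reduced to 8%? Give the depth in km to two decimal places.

Invert Athy's law: d = ln(φ₀/φ) / c
d = ln(0.59/0.08) / 0.43 = ln(7.375) / 0.43 = 1.9981 / 0.43 = 4.647 km

4.65 km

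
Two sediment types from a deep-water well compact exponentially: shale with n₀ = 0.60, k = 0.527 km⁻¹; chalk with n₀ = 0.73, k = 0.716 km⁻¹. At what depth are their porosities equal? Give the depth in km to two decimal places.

Set n₀ₐ e^(−kₐd) = n₀ᵦ e^(−kᵦd) ⇒ ln(n₀ₐ/n₀ᵦ) = (kₐ − kᵦ)·d
d = ln(0.6/0.73) / (0.527 − 0.716) = -0.1961 / -0.189 = 1.038 km

1.04 km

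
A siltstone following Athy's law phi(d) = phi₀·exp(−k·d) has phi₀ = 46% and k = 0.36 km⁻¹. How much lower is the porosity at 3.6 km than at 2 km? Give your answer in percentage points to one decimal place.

9.8 percentage points

phi(2) = 0.46·e^(−0.36×2) = 0.2239
phi(3.6) = 0.46·e^(−0.36×3.6) = 0.1259
Δphi = 0.2239 − 0.1259 = 0.0980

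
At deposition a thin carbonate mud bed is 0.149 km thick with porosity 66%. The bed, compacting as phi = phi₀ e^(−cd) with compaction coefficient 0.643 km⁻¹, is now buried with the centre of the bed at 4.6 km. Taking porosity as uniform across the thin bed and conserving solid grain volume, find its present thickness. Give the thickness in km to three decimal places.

0.052 km

Porosity at 4.6 km: phi = 0.66·exp(−0.643×4.6) = 0.0343
Solid-volume conservation: h(1−phi) = h₀(1−phi₀) ⇒ h = h₀·(1−phi₀)/(1−phi)
h = 0.149 × (1 − 0.66)/(1 − 0.0343) = 0.149 × 0.3521 = 0.0525 km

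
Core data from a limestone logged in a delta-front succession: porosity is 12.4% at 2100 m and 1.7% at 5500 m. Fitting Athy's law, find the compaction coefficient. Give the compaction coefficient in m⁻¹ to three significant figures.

Working in km (1 km = 1000 m; β in km⁻¹ = β in m⁻¹ × 1000):
Athy: n(d) = n₀ e^(−βd) ⇒ n₁/n₂ = e^{β(d₂−d₁)} ⇒ β = ln(n₁/n₂)/(d₂−d₁)
β = ln(0.124/0.017) / (5.5 − 2.1) = ln(7.294) / 3.4 = 1.9871 / 3.4 = 0.5844 km⁻¹

0.000584 m⁻¹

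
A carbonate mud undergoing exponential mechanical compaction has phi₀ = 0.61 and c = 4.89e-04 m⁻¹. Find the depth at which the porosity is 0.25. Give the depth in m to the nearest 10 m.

Working in km (1 km = 1000 m; c in km⁻¹ = c in m⁻¹ × 1000):
Invert Athy's law: d = ln(phi₀/phi) / c
d = ln(0.61/0.25) / 0.489 = ln(2.44) / 0.489 = 0.8920 / 0.489 = 1.824 km

1820 m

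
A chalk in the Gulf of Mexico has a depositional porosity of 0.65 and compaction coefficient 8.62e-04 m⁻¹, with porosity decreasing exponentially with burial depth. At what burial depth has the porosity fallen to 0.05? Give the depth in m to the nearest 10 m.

Working in km (1 km = 1000 m; β in km⁻¹ = β in m⁻¹ × 1000):
Invert Athy's law: Z = ln(phi₀/phi) / β
Z = ln(0.65/0.05) / 0.862 = ln(13) / 0.862 = 2.5649 / 0.862 = 2.976 km

2980 m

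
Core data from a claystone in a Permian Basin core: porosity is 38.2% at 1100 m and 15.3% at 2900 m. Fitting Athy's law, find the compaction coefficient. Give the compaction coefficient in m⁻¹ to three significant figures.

Working in km (1 km = 1000 m; c in km⁻¹ = c in m⁻¹ × 1000):
Athy: phi(z) = phi₀ e^(−cz) ⇒ phi₁/phi₂ = e^{c(z₂−z₁)} ⇒ c = ln(phi₁/phi₂)/(z₂−z₁)
c = ln(0.382/0.153) / (2.9 − 1.1) = ln(2.497) / 1.8 = 0.9150 / 1.8 = 0.5083 km⁻¹

0.000508 m⁻¹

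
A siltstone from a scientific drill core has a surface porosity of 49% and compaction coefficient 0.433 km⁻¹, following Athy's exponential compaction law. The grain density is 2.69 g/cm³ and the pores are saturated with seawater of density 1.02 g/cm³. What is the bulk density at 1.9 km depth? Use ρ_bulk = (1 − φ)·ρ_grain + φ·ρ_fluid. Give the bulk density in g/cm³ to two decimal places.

2.33 g/cm³

Porosity at depth: n = 0.49·exp(−0.433×1.9) = 0.49×0.4392 = 0.2152
Bulk density: ρ_b = (1−n)ρ_g + n·ρ_f = 0.7848×2.69 + 0.2152×1.02
       = 2.111 + 0.220 = 2.331 g/cm³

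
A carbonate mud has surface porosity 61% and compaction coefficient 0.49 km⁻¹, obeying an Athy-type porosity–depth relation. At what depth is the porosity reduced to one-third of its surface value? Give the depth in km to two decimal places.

φ/φ₀ = 1/3 ⇒ exp(−k·Z) = 1/3 ⇒ Z = ln(3) / k
Z = 1.0986 / 0.49 = 2.242 km

2.24 km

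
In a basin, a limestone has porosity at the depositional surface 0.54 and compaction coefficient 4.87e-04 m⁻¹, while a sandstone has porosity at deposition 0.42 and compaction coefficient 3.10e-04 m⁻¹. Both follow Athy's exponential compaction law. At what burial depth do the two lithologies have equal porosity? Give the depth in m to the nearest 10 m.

1420 m

Working in km (1 km = 1000 m; k in km⁻¹ = k in m⁻¹ × 1000):
Set phi₀ₐ e^(−kₐZ) = phi₀ᵦ e^(−kᵦZ) ⇒ ln(phi₀ₐ/phi₀ᵦ) = (kₐ − kᵦ)·Z
Z = ln(0.54/0.42) / (0.487 − 0.31) = 0.2513 / 0.177 = 1.420 km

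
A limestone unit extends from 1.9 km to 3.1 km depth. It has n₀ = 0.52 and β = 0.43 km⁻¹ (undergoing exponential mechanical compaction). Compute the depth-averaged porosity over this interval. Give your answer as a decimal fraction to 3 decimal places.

0.179

⟨n⟩ = (1/(Z₂−Z₁)) ∫ n₀ e^(−βZ) dZ = n₀·(e^(−β·Z₁) − e^(−β·Z₂)) / (β·(Z₂−Z₁))
e^(−0.43×1.9) = 0.4418; e^(−0.43×3.1) = 0.2637
⟨n⟩ = 0.52 × (0.4418 − 0.2637) / (0.43 × 1.2) = 0.52 × 0.3451 = 0.1795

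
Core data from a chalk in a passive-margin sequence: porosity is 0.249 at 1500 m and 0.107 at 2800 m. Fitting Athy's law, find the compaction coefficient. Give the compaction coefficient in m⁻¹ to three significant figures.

Working in km (1 km = 1000 m; k in km⁻¹ = k in m⁻¹ × 1000):
Athy: phi(Z) = phi₀ e^(−kZ) ⇒ phi₁/phi₂ = e^{k(Z₂−Z₁)} ⇒ k = ln(phi₁/phi₂)/(Z₂−Z₁)
k = ln(0.249/0.107) / (2.8 − 1.5) = ln(2.327) / 1.3 = 0.8446 / 1.3 = 0.6497 km⁻¹

0.000650 m⁻¹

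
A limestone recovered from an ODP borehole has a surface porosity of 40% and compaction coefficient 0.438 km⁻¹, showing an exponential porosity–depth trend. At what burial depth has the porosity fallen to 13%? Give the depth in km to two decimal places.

2.57 km

Invert Athy's law: Z = ln(φ₀/φ) / k
Z = ln(0.4/0.13) / 0.438 = ln(3.077) / 0.438 = 1.1239 / 0.438 = 2.566 km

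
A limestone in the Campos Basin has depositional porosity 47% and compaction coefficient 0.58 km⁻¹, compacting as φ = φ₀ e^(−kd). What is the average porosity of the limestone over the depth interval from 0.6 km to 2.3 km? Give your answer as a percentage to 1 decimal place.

21.1%

⟨φ⟩ = (1/(d₂−d₁)) ∫ φ₀ e^(−kd) dd = φ₀·(e^(−k·d₁) − e^(−k·d₂)) / (k·(d₂−d₁))
e^(−0.58×0.6) = 0.7061; e^(−0.58×2.3) = 0.2634
⟨φ⟩ = 0.47 × (0.7061 − 0.2634) / (0.58 × 1.7) = 0.47 × 0.4490 = 0.2110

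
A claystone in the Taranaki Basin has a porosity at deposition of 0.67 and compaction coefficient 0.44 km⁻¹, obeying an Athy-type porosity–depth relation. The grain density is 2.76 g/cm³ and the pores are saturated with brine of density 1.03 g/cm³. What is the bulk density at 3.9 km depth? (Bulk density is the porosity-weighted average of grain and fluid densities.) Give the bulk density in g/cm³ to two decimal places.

2.55 g/cm³

Porosity at depth: phi = 0.67·exp(−0.44×3.9) = 0.67×0.1798 = 0.1205
Bulk density: ρ_b = (1−phi)ρ_g + phi·ρ_f = 0.8795×2.76 + 0.1205×1.03
       = 2.428 + 0.124 = 2.552 g/cm³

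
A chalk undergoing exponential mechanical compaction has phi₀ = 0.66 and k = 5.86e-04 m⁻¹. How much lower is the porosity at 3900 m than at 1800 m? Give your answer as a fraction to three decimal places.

Working in km (1 km = 1000 m; k in km⁻¹ = k in m⁻¹ × 1000):
phi(1.8) = 0.66·e^(−0.586×1.8) = 0.2299
phi(3.9) = 0.66·e^(−0.586×3.9) = 0.0671
Δphi = 0.2299 − 0.0671 = 0.1627

0.163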